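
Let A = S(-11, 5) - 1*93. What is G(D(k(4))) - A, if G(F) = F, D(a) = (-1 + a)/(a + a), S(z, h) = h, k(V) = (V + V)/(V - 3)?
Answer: 1415/16 ≈ 88.438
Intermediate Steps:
k(V) = 2*V/(-3 + V) (k(V) = (2*V)/(-3 + V) = 2*V/(-3 + V))
D(a) = (-1 + a)/(2*a) (D(a) = (-1 + a)/((2*a)) = (-1 + a)*(1/(2*a)) = (-1 + a)/(2*a))
A = -88 (A = 5 - 1*93 = 5 - 93 = -88)
G(D(k(4))) - A = (-1 + 2*4/(-3 + 4))/(2*((2*4/(-3 + 4)))) - 1*(-88) = (-1 + 2*4/1)/(2*((2*4/1))) + 88 = (-1 + 2*4*1)/(2*((2*4*1))) + 88 = (½)*(-1 + 8)/8 + 88 = (½)*(⅛)*7 + 88 = 7/16 + 88 = 1415/16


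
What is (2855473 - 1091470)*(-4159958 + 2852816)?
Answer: -2305802409426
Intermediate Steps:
(2855473 - 1091470)*(-4159958 + 2852816) = 1764003*(-1307142) = -2305802409426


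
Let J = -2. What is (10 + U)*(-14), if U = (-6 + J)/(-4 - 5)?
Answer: -1372/9 ≈ -152.44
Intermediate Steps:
U = 8/9 (U = (-6 - 2)/(-4 - 5) = -8/(-9) = -8*(-1/9) = 8/9 ≈ 0.88889)
(10 + U)*(-14) = (10 + 8/9)*(-14) = (98/9)*(-14) = -1372/9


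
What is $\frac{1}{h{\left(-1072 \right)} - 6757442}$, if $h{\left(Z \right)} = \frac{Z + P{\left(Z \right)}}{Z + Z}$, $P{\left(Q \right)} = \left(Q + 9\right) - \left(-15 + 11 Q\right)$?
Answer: $- \frac{268}{1810995665} \approx -1.4798 \cdot 10^{-7}$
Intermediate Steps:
$P{\left(Q \right)} = 24 - 10 Q$ ($P{\left(Q \right)} = \left(9 + Q\right) - \left(-15 + 11 Q\right) = 24 - 10 Q$)
$h{\left(Z \right)} = \frac{24 - 9 Z}{2 Z}$ ($h{\left(Z \right)} = \frac{Z - \left(-24 + 10 Z\right)}{Z + Z} = \frac{24 - 9 Z}{2 Z}$)
$\frac{1}{h{\left(-1072 \right)} - 6757442} = \frac{1}{\left(- \frac{9}{2} + \frac{12}{-1072}\right) - 6757442} = \frac{1}{\left(- \frac{9}{2} + 12 \left(- \frac{1}{1072}\right)\right) - 6757442} = \frac{1}{\left(- \frac{9}{2} - \frac{3}{268}\right) - 6757442} = \frac{1}{- \frac{1209}{268} - 6757442} = \frac{1}{- \frac{1810995665}{268}} = - \frac{268}{1810995665}$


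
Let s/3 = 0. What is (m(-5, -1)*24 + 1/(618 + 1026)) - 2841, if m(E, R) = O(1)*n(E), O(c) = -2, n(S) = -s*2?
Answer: -4670603/1644 ≈ -2841.0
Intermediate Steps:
s = 0 (s = 3*0 = 0)
n(S) = 0 (n(S) = -1*0*2 = 0*2 = 0)
m(E, R) = 0 (m(E, R) = -2*0 = 0)
(m(-5, -1)*24 + 1/(618 + 1026)) - 2841 = (0*24 + 1/(618 + 1026)) - 2841 = (0 + 1/1644) - 2841 = 1/1644 - 2841 = -4670603/1644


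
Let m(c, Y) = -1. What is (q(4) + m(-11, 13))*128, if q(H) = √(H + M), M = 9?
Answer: -128 + 128*√13 ≈ 333.51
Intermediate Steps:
q(H) = √(9 + H) (q(H) = √(H + 9) = √(9 + H))
(q(4) + m(-11, 13))*128 = (√(9 + 4) - 1)*128 = (√13 - 1)*128 = (-1 + √13)*128 = -128 + 128*√13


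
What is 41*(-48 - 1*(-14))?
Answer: -1394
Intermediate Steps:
41*(-48 - 1*(-14)) = 41*(-48 + 14) = 41*(-34) = -1394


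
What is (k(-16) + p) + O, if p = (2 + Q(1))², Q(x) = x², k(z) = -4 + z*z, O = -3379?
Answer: -3118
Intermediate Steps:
k(z) = -4 + z²
p = 9 (p = (2 + 1²)² = (2 + 1)² = 3² = 9)
(k(-16) + p) + O = ((-4 + (-16)²) + 9) - 3379 = ((-4 + 256) + 9) - 3379 = (252 + 9) - 3379 = 261 - 3379 = -3118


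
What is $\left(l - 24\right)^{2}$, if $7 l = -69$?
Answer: $\frac{56169}{49} \approx 1146.3$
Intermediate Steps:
$l = - \frac{69}{7}$ ($l = \frac{1}{7} \left(-69\right) = - \frac{69}{7} \approx -9.8571$)
$\left(l - 24\right)^{2} = \left(- \frac{69}{7} - 24\right)^{2} = \left(- \frac{237}{7}\right)^{2} = \frac{56169}{49}$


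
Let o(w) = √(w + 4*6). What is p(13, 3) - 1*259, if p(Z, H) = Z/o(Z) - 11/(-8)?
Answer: -2061/8 + 13*√37/37 ≈ -255.49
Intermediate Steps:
o(w) = √(24 + w) (o(w) = √(w + 24) = √(24 + w))
p(Z, H) = 11/8 + Z/√(24 + Z) (p(Z, H) = Z/(√(24 + Z)) - 11/(-8) = Z/√(24 + Z) - 11*(-⅛) = Z/√(24 + Z) + 11/8 = 11/8 + Z/√(24 + Z))
p(13, 3) - 1*259 = (11/8 + 13/√(24 + 13)) - 1*259 = (11/8 + 13/√37) - 259 = (11/8 + 13*(√37/37)) - 259 = (11/8 + 13*√37/37) - 259 = -2061/8 + 13*√37/37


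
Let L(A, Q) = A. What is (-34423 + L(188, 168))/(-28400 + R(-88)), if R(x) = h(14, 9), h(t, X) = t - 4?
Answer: 41/34 ≈ 1.2059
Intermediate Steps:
h(t, X) = -4 + t
R(x) = 10 (R(x) = -4 + 14 = 10)
(-34423 + L(188, 168))/(-28400 + R(-88)) = (-34423 + 188)/(-28400 + 10) = -34235/(-28390) = -34235*(-1/28390) = 41/34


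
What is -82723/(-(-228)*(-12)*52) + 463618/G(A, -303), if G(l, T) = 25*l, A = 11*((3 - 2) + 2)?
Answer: 22009368857/39124800 ≈ 562.54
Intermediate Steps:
A = 33 (A = 11*(1 + 2) = 11*3 = 33)
-82723/(-(-228)*(-12)*52) + 463618/G(A, -303) = -82723/(-(-228)*(-12)*52) + 463618/((25*33)) = -82723/(-57*48*52) + 463618/825 = -82723/((-2736*52)) + 463618*(1/825) = -82723/(-142272) + 463618/825 = -82723*(-1/142272) + 463618/825 = 82723/142272 + 463618/825 = 22009368857/39124800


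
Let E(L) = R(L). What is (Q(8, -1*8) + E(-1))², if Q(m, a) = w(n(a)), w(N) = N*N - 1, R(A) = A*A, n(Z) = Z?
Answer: 4096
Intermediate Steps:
R(A) = A²
w(N) = -1 + N² (w(N) = N² - 1 = -1 + N²)
E(L) = L²
Q(m, a) = -1 + a²
(Q(8, -1*8) + E(-1))² = ((-1 + (-1*8)²) + (-1)²)² = ((-1 + (-8)²) + 1)² = ((-1 + 64) + 1)² = (63 + 1)² = 64² = 4096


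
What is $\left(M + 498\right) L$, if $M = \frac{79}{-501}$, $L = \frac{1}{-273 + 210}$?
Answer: $- \frac{249419}{31563} \approx -7.9023$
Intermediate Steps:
$L = - \frac{1}{63}$ ($L = \frac{1}{-63} = - \frac{1}{63} \approx -0.015873$)
$M = - \frac{79}{501}$ ($M = 79 \left(- \frac{1}{501}\right) = - \frac{79}{501} \approx -0.15768$)
$\left(M + 498\right) L = \left(- \frac{79}{501} + 498\right) \left(- \frac{1}{63}\right) = \frac{249419}{501} \left(- \frac{1}{63}\right) = - \frac{249419}{31563}$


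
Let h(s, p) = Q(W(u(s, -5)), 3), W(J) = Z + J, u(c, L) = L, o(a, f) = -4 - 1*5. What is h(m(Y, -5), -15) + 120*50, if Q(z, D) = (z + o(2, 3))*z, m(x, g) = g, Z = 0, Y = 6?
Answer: 6070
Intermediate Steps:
o(a, f) = -9 (o(a, f) = -4 - 5 = -9)
W(J) = J (W(J) = 0 + J = J)
Q(z, D) = z*(-9 + z) (Q(z, D) = (z - 9)*z = (-9 + z)*z = z*(-9 + z))
h(s, p) = 70 (h(s, p) = -5*(-9 - 5) = -5*(-14) = 70)
h(m(Y, -5), -15) + 120*50 = 70 + 120*50 = 70 + 6000 = 6070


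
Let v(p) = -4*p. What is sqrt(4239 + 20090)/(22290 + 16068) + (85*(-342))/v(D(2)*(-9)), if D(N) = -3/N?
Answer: 1615/3 + sqrt(24329)/38358 ≈ 538.34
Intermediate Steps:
sqrt(4239 + 20090)/(22290 + 16068) + (85*(-342))/v(D(2)*(-9)) = sqrt(4239 + 20090)/(22290 + 16068) + (85*(-342))/((-4*(-3/2)*(-9))) = sqrt(24329)/38358 - 29070/((-4*(-3*1/2)*(-9))) = sqrt(24329)*(1/38358) - 29070/((-(-6)*(-9))) = sqrt(24329)/38358 - 29070/((-4*27/2)) = sqrt(24329)/38358 - 29070/(-54) = sqrt(24329)/38358 - 29070*(-1/54) = sqrt(24329)/38358 + 1615/3 = 1615/3 + sqrt(24329)/38358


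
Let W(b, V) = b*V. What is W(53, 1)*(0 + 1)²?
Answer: 53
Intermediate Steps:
W(b, V) = V*b
W(53, 1)*(0 + 1)² = (1*53)*(0 + 1)² = 53*1² = 53*1 = 53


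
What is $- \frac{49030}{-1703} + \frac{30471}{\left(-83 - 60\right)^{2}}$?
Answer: $\frac{81115891}{2678819} \approx 30.28$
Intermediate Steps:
$- \frac{49030}{-1703} + \frac{30471}{\left(-83 - 60\right)^{2}} = \left(-49030\right) \left(- \frac{1}{1703}\right) + \frac{30471}{\left(-143\right)^{2}} = \frac{49030}{1703} + \frac{30471}{20449} = \frac{81115891}{2678819}$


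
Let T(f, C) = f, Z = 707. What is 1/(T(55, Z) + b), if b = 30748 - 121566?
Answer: -1/90763 ≈ -1.1018e-5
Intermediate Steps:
b = -90818
1/(T(55, Z) + b) = 1/(55 - 90818) = 1/(-90763) = -1/90763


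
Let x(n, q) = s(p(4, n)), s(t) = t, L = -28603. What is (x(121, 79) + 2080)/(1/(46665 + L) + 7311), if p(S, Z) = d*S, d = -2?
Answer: 5346352/18864469 ≈ 0.28341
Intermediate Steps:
p(S, Z) = -2*S
x(n, q) = -8 (x(n, q) = -2*4 = -8)
(x(121, 79) + 2080)/(1/(46665 + L) + 7311) = (-8 + 2080)/(1/(46665 - 28603) + 7311) = 2072/(1/18062 + 7311) = 2072/(132051283/18062) = 2072*(18062/132051283) = 5346352/18864469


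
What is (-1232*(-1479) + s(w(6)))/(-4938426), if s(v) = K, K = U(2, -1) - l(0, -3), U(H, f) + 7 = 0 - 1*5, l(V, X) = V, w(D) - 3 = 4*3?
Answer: -303686/823071 ≈ -0.36897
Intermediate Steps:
w(D) = 15 (w(D) = 3 + 4*3 = 3 + 12 = 15)
U(H, f) = -12 (U(H, f) = -7 + (0 - 1*5) = -7 + (0 - 5) = -7 - 5 = -12)
K = -12 (K = -12 - 1*0 = -12 + 0 = -12)
s(v) = -12
(-1232*(-1479) + s(w(6)))/(-4938426) = (-1232*(-1479) - 12)/(-4938426) = (1822128 - 12)*(-1/4938426) = 1822116*(-1/4938426) = -303686/823071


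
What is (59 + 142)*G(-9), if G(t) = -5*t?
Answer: 9045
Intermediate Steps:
(59 + 142)*G(-9) = (59 + 142)*(-5*(-9)) = 201*45 = 9045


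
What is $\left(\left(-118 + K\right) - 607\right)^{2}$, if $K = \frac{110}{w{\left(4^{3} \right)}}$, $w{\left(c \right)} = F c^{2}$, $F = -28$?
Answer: $\frac{1728435308547025}{3288334336} \approx 5.2563 \cdot 10^{5}$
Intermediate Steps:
$w{\left(c \right)} = - 28 c^{2}$
$K = - \frac{55}{57344}$ ($K = \frac{110}{\left(-28\right) \left(4^{3}\right)^{2}} = \frac{110}{\left(-28\right) 64^{2}} = \frac{110}{\left(-28\right) 4096} = \frac{110}{-114688} = 110 \left(- \frac{1}{114688}\right) = - \frac{55}{57344} \approx -0.00095912$)
$\left(\left(-118 + K\right) - 607\right)^{2} = \left(\left(-118 - \frac{55}{57344}\right) - 607\right)^{2} = \left(- \frac{6766647}{57344} - 607\right)^{2} = \left(- \frac{41574455}{57344}\right)^{2} = \frac{1728435308547025}{3288334336}$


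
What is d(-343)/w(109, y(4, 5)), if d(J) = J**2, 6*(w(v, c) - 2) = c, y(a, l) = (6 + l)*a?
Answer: 50421/4 ≈ 12605.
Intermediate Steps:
y(a, l) = a*(6 + l)
w(v, c) = 2 + c/6
d(-343)/w(109, y(4, 5)) = (-343)**2/(2 + (4*(6 + 5))/6) = 117649/(2 + (4*11)/6) = 117649/(2 + (1/6)*44) = 117649/(2 + 22/3) = 117649/(28/3) = 117649*(3/28) = 50421/4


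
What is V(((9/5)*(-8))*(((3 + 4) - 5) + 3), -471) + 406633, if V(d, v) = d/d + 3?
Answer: 406637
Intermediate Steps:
V(d, v) = 4 (V(d, v) = 1 + 3 = 4)
V(((9/5)*(-8))*(((3 + 4) - 5) + 3), -471) + 406633 = 4 + 406633 = 406637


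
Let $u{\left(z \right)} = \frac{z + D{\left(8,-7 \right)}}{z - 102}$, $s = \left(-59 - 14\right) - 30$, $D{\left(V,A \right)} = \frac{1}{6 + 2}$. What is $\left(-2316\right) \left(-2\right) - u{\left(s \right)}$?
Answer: $\frac{7595657}{1640} \approx 4631.5$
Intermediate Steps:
$D{\left(V,A \right)} = \frac{1}{8}$
$s = -103$ ($s = -73 - 30 = -103$)
$u{\left(z \right)} = \frac{\frac{1}{8} + z}{-102 + z}$ ($u{\left(z \right)} = \frac{z + \frac{1}{8}}{z - 102} = \frac{\frac{1}{8} + z}{-102 + z}$)
$\left(-2316\right) \left(-2\right) - u{\left(s \right)} = \left(-2316\right) \left(-2\right) - \frac{\frac{1}{8} - 103}{-102 - 103} = 4632 - \frac{1}{-205} \left(- \frac{823}{8}\right) = 4632 - \left(- \frac{1}{205}\right) \left(- \frac{823}{8}\right) = 4632 - \frac{823}{1640} = \frac{7595657}{1640}$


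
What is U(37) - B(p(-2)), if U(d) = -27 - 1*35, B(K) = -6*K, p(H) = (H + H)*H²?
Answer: -158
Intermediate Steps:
p(H) = 2*H³ (p(H) = (2*H)*H² = 2*H³)
U(d) = -62 (U(d) = -27 - 35 = -62)
U(37) - B(p(-2)) = -62 - (-6)*2*(-2)³ = -62 - (-6)*2*(-8) = -62 - (-6)*(-16) = -62 - 1*96 = -62 - 96 = -158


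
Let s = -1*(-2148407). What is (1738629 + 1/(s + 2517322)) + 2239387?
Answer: 18560344613665/4665729 ≈ 3.9780e+6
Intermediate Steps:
s = 2148407
(1738629 + 1/(s + 2517322)) + 2239387 = (1738629 + 1/(2148407 + 2517322)) + 2239387 = (1738629 + 1/4665729) + 2239387 = 8111971745542/4665729 + 2239387 = 18560344613665/4665729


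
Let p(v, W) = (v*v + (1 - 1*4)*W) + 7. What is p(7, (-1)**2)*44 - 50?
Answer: 2282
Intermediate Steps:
p(v, W) = 7 + v**2 - 3*W (p(v, W) = (v**2 + (1 - 4)*W) + 7 = (v**2 - 3*W) + 7 = 7 + v**2 - 3*W)
p(7, (-1)**2)*44 - 50 = (7 + 7**2 - 3*(-1)**2)*44 - 50 = (7 + 49 - 3*1)*44 - 50 = (7 + 49 - 3)*44 - 50 = 53*44 - 50 = 2332 - 50 = 2282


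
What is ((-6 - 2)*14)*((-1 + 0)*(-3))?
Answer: -336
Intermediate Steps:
((-6 - 2)*14)*((-1 + 0)*(-3)) = (-8*14)*(-1*(-3)) = -112*3 = -336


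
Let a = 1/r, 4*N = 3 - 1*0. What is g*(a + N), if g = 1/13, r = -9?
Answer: 23/468 ≈ 0.049145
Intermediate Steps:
N = 3/4 (N = (3 - 1*0)/4 = (3 + 0)/4 = (1/4)*3 = 3/4 ≈ 0.75000)
g = 1/13 ≈ 0.076923
a = -1/9 (a = 1/(-9) = -1/9 ≈ -0.11111)
g*(a + N) = (-1/9 + 3/4)/13 = (1/13)*(23/36) = 23/468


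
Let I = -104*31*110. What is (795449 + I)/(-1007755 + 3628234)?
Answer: 440809/2620479 ≈ 0.16822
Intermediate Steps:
I = -354640 (I = -3224*110 = -354640)
(795449 + I)/(-1007755 + 3628234) = (795449 - 354640)/(-1007755 + 3628234) = 440809/2620479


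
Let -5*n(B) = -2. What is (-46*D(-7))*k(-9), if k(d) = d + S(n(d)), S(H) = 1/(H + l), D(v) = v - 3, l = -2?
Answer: -8855/2 ≈ -4427.5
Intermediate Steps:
D(v) = -3 + v
n(B) = ⅖ (n(B) = -⅕*(-2) = ⅖)
S(H) = 1/(-2 + H) (S(H) = 1/(H - 2) = 1/(-2 + H))
k(d) = -5/8 + d (k(d) = d + 1/(-2 + ⅖) = d + 1/(-8/5) = d - 5/8 = -5/8 + d)
(-46*D(-7))*k(-9) = (-46*(-3 - 7))*(-5/8 - 9) = -46*(-10)*(-77/8) = 460*(-77/8) = -8855/2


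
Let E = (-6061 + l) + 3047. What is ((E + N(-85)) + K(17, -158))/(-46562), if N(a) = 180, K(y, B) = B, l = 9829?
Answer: -6837/46562 ≈ -0.14684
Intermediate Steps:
E = 6815 (E = (-6061 + 9829) + 3047 = 3768 + 3047 = 6815)
((E + N(-85)) + K(17, -158))/(-46562) = ((6815 + 180) - 158)/(-46562) = (6995 - 158)*(-1/46562) = 6837*(-1/46562) = -6837/46562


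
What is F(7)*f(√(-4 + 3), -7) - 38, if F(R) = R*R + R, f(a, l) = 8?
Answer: 410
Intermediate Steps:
F(R) = R + R² (F(R) = R² + R = R + R²)
F(7)*f(√(-4 + 3), -7) - 38 = (7*(1 + 7))*8 - 38 = (7*8)*8 - 38 = 56*8 - 38 = 448 - 38 = 410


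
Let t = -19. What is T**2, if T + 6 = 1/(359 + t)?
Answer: 4157521/115600 ≈ 35.965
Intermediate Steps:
T = -2039/340 (T = -6 + 1/(359 - 19) = -6 + 1/340 = -2039/340 ≈ -5.9971)
T**2 = (-2039/340)**2 = 4157521/115600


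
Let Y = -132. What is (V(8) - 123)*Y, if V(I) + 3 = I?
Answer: 15576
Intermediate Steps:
V(I) = -3 + I
(V(8) - 123)*Y = ((-3 + 8) - 123)*(-132) = (5 - 123)*(-132) = -118*(-132) = 15576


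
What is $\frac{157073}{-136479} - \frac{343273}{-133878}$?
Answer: $\frac{1229568413}{870073122} \approx 1.4132$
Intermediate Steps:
$\frac{157073}{-136479} - \frac{343273}{-133878} = 157073 \left(- \frac{1}{136479}\right) - - \frac{343273}{133878} = - \frac{22439}{19497} + \frac{343273}{133878} = \frac{1229568413}{870073122}$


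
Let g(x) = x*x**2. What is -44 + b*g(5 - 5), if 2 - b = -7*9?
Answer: -44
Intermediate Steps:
g(x) = x**3
b = 65 (b = 2 - (-7)*9 = 2 - 1*(-63) = 2 + 63 = 65)
-44 + b*g(5 - 5) = -44 + 65*(5 - 5)**3 = -44 + 65*0**3 = -44 + 65*0 = -44 + 0 = -44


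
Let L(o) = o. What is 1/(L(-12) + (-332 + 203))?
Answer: -1/141 ≈ -0.0070922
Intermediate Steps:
1/(L(-12) + (-332 + 203)) = 1/(-12 + (-332 + 203)) = 1/(-12 - 129) = 1/(-141) = -1/141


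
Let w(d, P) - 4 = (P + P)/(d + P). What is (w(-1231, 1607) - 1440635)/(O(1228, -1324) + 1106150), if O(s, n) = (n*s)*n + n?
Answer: -270837021/404906758552 ≈ -0.00066889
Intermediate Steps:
O(s, n) = n + s*n**2 (O(s, n) = s*n**2 + n = n + s*n**2)
w(d, P) = 4 + 2*P/(P + d) (w(d, P) = 4 + (P + P)/(d + P) = 4 + (2*P)/(P + d) = 4 + 2*P/(P + d))
(w(-1231, 1607) - 1440635)/(O(1228, -1324) + 1106150) = (2*(2*(-1231) + 3*1607)/(1607 - 1231) - 1440635)/(-1324*(1 - 1324*1228) + 1106150) = (2*(-2462 + 4821)/376 - 1440635)/(-1324*(1 - 1625872) + 1106150) = (2*(1/376)*2359 - 1440635)/(-1324*(-1625871) + 1106150) = (2359/188 - 1440635)/(2152653204 + 1106150) = -270837021/188/2153759354 = -270837021/188*1/2153759354 = -270837021/404906758552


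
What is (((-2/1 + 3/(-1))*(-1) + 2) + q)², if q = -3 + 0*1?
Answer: 16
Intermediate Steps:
q = -3 (q = -3 + 0 = -3)
(((-2/1 + 3/(-1))*(-1) + 2) + q)² = (((-2/1 + 3/(-1))*(-1) + 2) - 3)² = (((-2*1 + 3*(-1))*(-1) + 2) - 3)² = (((-2 - 3)*(-1) + 2) - 3)² = ((-5*(-1) + 2) - 3)² = ((5 + 2) - 3)² = (7 - 3)² = 4² = 16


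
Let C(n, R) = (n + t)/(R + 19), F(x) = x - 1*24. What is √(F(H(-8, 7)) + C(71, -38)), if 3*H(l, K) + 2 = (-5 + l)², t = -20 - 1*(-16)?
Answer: 2*√22857/57 ≈ 5.3047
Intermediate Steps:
t = -4 (t = -20 + 16 = -4)
H(l, K) = -⅔ + (-5 + l)²/3
F(x) = -24 + x (F(x) = x - 24 = -24 + x)
C(n, R) = (-4 + n)/(19 + R) (C(n, R) = (n - 4)/(R + 19) = (-4 + n)/(19 + R))
√(F(H(-8, 7)) + C(71, -38)) = √((-24 + (-⅔ + (-5 - 8)²/3)) + (-4 + 71)/(19 - 38)) = √((-24 + (-⅔ + (⅓)*(-13)²)) + 67/(-19)) = √((-24 + (-⅔ + (⅓)*169)) - 1/19*67) = √((-24 + (-⅔ + 169/3)) - 67/19) = √((-24 + 167/3) - 67/19) = √(95/3 - 67/19) = √(1604/57) = 2*√22857/57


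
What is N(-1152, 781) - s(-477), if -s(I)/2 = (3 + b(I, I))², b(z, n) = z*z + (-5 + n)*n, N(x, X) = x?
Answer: 418513684680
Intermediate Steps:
b(z, n) = z² + n*(-5 + n)
s(I) = -2*(3 - 5*I + 2*I²)² (s(I) = -2*(3 + (I² + I² - 5*I))² = -2*(3 + (-5*I + 2*I²))² = -2*(3 - 5*I + 2*I²)²)
N(-1152, 781) - s(-477) = -1152 - (-2)*(3 - 5*(-477) + 2*(-477)²)² = -1152 - (-2)*(3 + 2385 + 2*227529)² = -1152 - (-2)*(3 + 2385 + 455058)² = -1152 - (-2)*457446² = -1152 - (-2)*209256842916 = -1152 - 1*(-418513685832) = -1152 + 418513685832 = 418513684680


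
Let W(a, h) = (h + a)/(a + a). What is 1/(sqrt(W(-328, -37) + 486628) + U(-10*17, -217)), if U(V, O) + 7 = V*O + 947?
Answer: 24816480/938488210067 - 4*sqrt(13088361653)/938488210067 ≈ 2.5955e-5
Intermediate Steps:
W(a, h) = (a + h)/(2*a) (W(a, h) = (a + h)/((2*a)) = (a + h)*(1/(2*a)) = (a + h)/(2*a))
U(V, O) = 940 + O*V (U(V, O) = -7 + (V*O + 947) = -7 + (O*V + 947) = -7 + (947 + O*V) = 940 + O*V)
1/(sqrt(W(-328, -37) + 486628) + U(-10*17, -217)) = 1/(sqrt((1/2)*(-328 - 37)/(-328) + 486628) + (940 - (-2170)*17)) = 1/(sqrt((1/2)*(-1/328)*(-365) + 486628) + (940 - 217*(-170))) = 1/(sqrt(365/656 + 486628) + (940 + 36890)) = 1/(sqrt(319228333/656) + 37830) = 1/(sqrt(13088361653)/164 + 37830) = 1/(37830 + sqrt(13088361653)/164)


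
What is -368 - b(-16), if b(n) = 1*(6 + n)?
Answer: -358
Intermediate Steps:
b(n) = 6 + n
-368 - b(-16) = -368 - (6 - 16) = -368 - 1*(-10) = -368 + 10 = -358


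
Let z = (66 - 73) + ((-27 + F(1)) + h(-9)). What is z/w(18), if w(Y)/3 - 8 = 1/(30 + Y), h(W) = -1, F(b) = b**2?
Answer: -544/385 ≈ -1.4130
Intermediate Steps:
w(Y) = 24 + 3/(30 + Y)
z = -34 (z = (66 - 73) + ((-27 + 1**2) - 1) = -7 + ((-27 + 1) - 1) = -7 + (-26 - 1) = -7 - 27 = -34)
z/w(18) = -34*(30 + 18)/(3*(241 + 8*18)) = -34*16/(241 + 144) = -34/(3*(1/48)*385) = -34/385/16 = -34*16/385 = -544/385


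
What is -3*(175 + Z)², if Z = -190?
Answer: -675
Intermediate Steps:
-3*(175 + Z)² = -3*(175 - 190)² = -3*(-15)² = -3*225 = -675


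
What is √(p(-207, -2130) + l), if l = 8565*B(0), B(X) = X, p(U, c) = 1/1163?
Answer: √1163/1163 ≈ 0.029323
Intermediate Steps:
p(U, c) = 1/1163
l = 0 (l = 8565*0 = 0)
√(p(-207, -2130) + l) = √(1/1163 + 0) = √(1/1163) = √1163/1163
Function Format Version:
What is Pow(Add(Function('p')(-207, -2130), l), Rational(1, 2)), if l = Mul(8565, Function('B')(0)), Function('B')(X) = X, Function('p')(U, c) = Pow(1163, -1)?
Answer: Mul(Rational(1, 1163), Pow(1163, Rational(1, 2))) ≈ 0.029323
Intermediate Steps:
Function('p')(U, c) = Rational(1, 1163)
l = 0 (l = Mul(8565, 0) = 0)
Pow(Add(Function('p')(-207, -2130), l), Rational(1, 2)) = Pow(Add(Rational(1, 1163), 0), Rational(1, 2)) = Pow(Rational(1, 1163), Rational(1, 2)) = Mul(Rational(1, 1163), Pow(1163, Rational(1, 2)))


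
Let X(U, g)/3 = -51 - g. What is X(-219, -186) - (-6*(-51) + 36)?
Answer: 63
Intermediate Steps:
X(U, g) = -153 - 3*g (X(U, g) = 3*(-51 - g) = -153 - 3*g)
X(-219, -186) - (-6*(-51) + 36) = (-153 - 3*(-186)) - (-6*(-51) + 36) = (-153 + 558) - (306 + 36) = 405 - 1*342 = 405 - 342 = 63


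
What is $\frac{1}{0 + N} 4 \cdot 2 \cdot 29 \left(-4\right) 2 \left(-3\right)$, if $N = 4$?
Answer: $1392$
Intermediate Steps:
$\frac{1}{0 + N} 4 \cdot 2 \cdot 29 \left(-4\right) 2 \left(-3\right) = \frac{1}{0 + 4} \cdot 4 \cdot 2 \cdot 29 \left(-4\right) 2 \left(-3\right) = \frac{1}{4} \cdot 4 \cdot 2 \cdot 29 \left(\left(-8\right) \left(-3\right)\right) = \frac{1}{4} \cdot 4 \cdot 2 \cdot 29 \cdot 24 = 1 \cdot 2 \cdot 29 \cdot 24 = 2 \cdot 29 \cdot 24 = 58 \cdot 24 = 1392$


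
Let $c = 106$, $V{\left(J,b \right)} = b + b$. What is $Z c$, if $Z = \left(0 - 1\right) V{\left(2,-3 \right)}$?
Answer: $636$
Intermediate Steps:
$V{\left(J,b \right)} = 2 b$
$Z = 6$ ($Z = \left(0 - 1\right) 2 \left(-3\right) = \left(-1\right) \left(-6\right) = 6$)
$Z c = 6 \cdot 106 = 636$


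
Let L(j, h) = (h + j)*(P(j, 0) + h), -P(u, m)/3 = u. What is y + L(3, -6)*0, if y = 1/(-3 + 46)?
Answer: 1/43 ≈ 0.023256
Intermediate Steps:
y = 1/43 ≈ 0.023256
P(u, m) = -3*u
L(j, h) = (h + j)*(h - 3*j) (L(j, h) = (h + j)*(-3*j + h) = (h + j)*(h - 3*j))
y + L(3, -6)*0 = 1/43 + ((-6)² - 3*3² - 2*(-6)*3)*0 = 1/43 + (36 - 3*9 + 36)*0 = 1/43 + (36 - 27 + 36)*0 = 1/43 + 45*0 = 1/43 + 0 = 1/43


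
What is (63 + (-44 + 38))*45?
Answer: 2565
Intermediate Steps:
(63 + (-44 + 38))*45 = (63 - 6)*45 = 57*45 = 2565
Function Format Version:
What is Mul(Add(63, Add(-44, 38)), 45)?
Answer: 2565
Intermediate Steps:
Mul(Add(63, Add(-44, 38)), 45) = Mul(Add(63, -6), 45) = Mul(57, 45) = 2565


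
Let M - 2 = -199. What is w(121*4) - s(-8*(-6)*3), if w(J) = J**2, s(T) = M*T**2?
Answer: 4319248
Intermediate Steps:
M = -197 (M = 2 - 199 = -197)
s(T) = -197*T**2
w(121*4) - s(-8*(-6)*3) = (121*4)**2 - (-197)*(-8*(-6)*3)**2 = 484**2 - (-197)*(48*3)**2 = 234256 - (-197)*144**2 = 234256 - (-197)*20736 = 234256 - 1*(-4084992) = 234256 + 4084992 = 4319248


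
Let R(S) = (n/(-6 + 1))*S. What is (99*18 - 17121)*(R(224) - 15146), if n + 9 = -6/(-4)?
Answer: 227170590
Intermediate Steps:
n = -15/2 (n = -9 - 6/(-4) = -9 - 6*(-1/4) = -9 + 3/2 = -15/2 ≈ -7.5000)
R(S) = 3*S/2 (R(S) = (-15/2/(-6 + 1))*S = (-15/2/(-5))*S = (-1/5*(-15/2))*S = 3*S/2)
(99*18 - 17121)*(R(224) - 15146) = (99*18 - 17121)*((3/2)*224 - 15146) = (1782 - 17121)*(336 - 15146) = -15339*(-14810) = 227170590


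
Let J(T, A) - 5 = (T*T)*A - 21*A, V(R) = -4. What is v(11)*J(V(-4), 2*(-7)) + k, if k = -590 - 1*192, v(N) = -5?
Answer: -1157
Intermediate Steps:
J(T, A) = 5 - 21*A + A*T**2 (J(T, A) = 5 + ((T*T)*A - 21*A) = 5 + (T**2*A - 21*A) = 5 + (A*T**2 - 21*A) = 5 + (-21*A + A*T**2) = 5 - 21*A + A*T**2)
k = -782 (k = -590 - 192 = -782)
v(11)*J(V(-4), 2*(-7)) + k = -5*(5 - 42*(-7) + (2*(-7))*(-4)**2) - 782 = -5*(5 - 21*(-14) - 14*16) - 782 = -5*(5 + 294 - 224) - 782 = -5*75 - 782 = -375 - 782 = -1157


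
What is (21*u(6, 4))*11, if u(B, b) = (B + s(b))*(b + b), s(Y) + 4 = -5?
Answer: -5544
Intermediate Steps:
s(Y) = -9 (s(Y) = -4 - 5 = -9)
u(B, b) = 2*b*(-9 + B) (u(B, b) = (B - 9)*(b + b) = (-9 + B)*(2*b) = 2*b*(-9 + B))
(21*u(6, 4))*11 = (21*(2*4*(-9 + 6)))*11 = (21*(2*4*(-3)))*11 = (21*(-24))*11 = -504*11 = -5544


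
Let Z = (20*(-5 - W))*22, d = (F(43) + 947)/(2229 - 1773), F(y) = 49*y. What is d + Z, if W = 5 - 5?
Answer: -166691/76 ≈ -2193.3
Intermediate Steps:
W = 0
d = 509/76 (d = (49*43 + 947)/(2229 - 1773) = (2107 + 947)/456 = 3054*(1/456) = 509/76 ≈ 6.6974)
Z = -2200 (Z = (20*(-5 - 1*0))*22 = (20*(-5 + 0))*22 = (20*(-5))*22 = -100*22 = -2200)
d + Z = 509/76 - 2200 = -166691/76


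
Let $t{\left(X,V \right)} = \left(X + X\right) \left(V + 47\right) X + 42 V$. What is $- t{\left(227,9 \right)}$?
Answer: $-5771626$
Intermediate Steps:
$t{\left(X,V \right)} = 42 V + 2 X^{2} \left(47 + V\right)$ ($t{\left(X,V \right)} = 2 X \left(47 + V\right) X + 42 V = 2 X^{2} \left(47 + V\right) + 42 V = 42 V + 2 X^{2} \left(47 + V\right)$)
$- t{\left(227,9 \right)} = - (42 \cdot 9 + 94 \cdot 227^{2} + 2 \cdot 9 \cdot 227^{2}) = - (378 + 94 \cdot 51529 + 2 \cdot 9 \cdot 51529) = - (378 + 4843726 + 927522) = \left(-1\right) 5771626 = -5771626$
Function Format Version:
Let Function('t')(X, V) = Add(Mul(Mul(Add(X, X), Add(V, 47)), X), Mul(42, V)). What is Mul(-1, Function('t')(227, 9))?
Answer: -5771626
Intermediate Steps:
Function('t')(X, V) = Add(Mul(42, V), Mul(2, Pow(X, 2), Add(47, V))) (Function('t')(X, V) = Add(Mul(Mul(Mul(2, X), Add(47, V)), X), Mul(42, V)) = Add(Mul(Mul(2, X, Add(47, V)), X), Mul(42, V)) = Add(Mul(2, Pow(X, 2), Add(47, V)), Mul(42, V)) = Add(Mul(42, V), Mul(2, Pow(X, 2), Add(47, V))))
Mul(-1, Function('t')(227, 9)) = Mul(-1, Add(Mul(42, 9), Mul(94, Pow(227, 2)), Mul(2, 9, Pow(227, 2)))) = Mul(-1, Add(378, Mul(94, 51529), Mul(2, 9, 51529))) = Mul(-1, Add(378, 4843726, 927522)) = Mul(-1, 5771626) = -5771626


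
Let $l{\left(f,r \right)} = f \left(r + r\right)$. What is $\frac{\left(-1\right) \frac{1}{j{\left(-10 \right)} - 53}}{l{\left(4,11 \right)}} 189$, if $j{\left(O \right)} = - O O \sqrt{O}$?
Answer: $\frac{1431}{1292456} - \frac{675 i \sqrt{10}}{323114} \approx 0.0011072 - 0.0066061 i$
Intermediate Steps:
$l{\left(f,r \right)} = 2 f r$ ($l{\left(f,r \right)} = f 2 r = 2 f r$)
$j{\left(O \right)} = - O^{\frac{5}{2}}$ ($j{\left(O \right)} = - O^{2} \sqrt{O} = - O^{\frac{5}{2}}$)
$\frac{\left(-1\right) \frac{1}{j{\left(-10 \right)} - 53}}{l{\left(4,11 \right)}} 189 = \frac{\left(-1\right) \frac{1}{- \left(-10\right)^{\frac{5}{2}} - 53}}{2 \cdot 4 \cdot 11} \cdot 189 = \frac{\left(-1\right) \frac{1}{- 100 i \sqrt{10} - 53}}{88} \cdot 189 = \frac{\left(-1\right) \frac{1}{-53 - 100 i \sqrt{10}}}{88} \cdot 189 = - \frac{1}{88 \left(-53 - 100 i \sqrt{10}\right)} 189 = - \frac{189}{88 \left(-53 - 100 i \sqrt{10}\right)}$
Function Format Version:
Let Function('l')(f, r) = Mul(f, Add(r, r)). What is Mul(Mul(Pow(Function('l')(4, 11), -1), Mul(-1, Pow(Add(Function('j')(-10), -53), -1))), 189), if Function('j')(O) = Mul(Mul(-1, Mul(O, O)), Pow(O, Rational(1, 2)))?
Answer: Add(Rational(1431, 1292456), Mul(Rational(-675, 323114), I, Pow(10, Rational(1, 2)))) ≈ Add(0.0011072, Mul(-0.0066061, I))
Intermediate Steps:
Function('l')(f, r) = Mul(2, f, r) (Function('l')(f, r) = Mul(f, Mul(2, r)) = Mul(2, f, r))
Function('j')(O) = Mul(-1, Pow(O, Rational(5, 2))) (Function('j')(O) = Mul(Mul(-1, Pow(O, 2)), Pow(O, Rational(1, 2))) = Mul(-1, Pow(O, Rational(5, 2))))
Mul(Mul(Pow(Function('l')(4, 11), -1), Mul(-1, Pow(Add(Function('j')(-10), -53), -1))), 189) = Mul(Mul(Pow(Mul(2, 4, 11), -1), Mul(-1, Pow(Add(Mul(-1, Pow(-10, Rational(5, 2))), -53), -1))), 189) = Mul(Mul(Pow(88, -1), Mul(-1, Pow(Add(Mul(-1, Mul(100, I, Pow(10, Rational(1, 2)))), -53), -1))), 189) = Mul(Mul(Rational(1, 88), Mul(-1, Pow(Add(Mul(-100, I, Pow(10, Rational(1, 2))), -53), -1))), 189) = Mul(Mul(Rational(1, 88), Mul(-1, Pow(Add(-53, Mul(-100, I, Pow(10, Rational(1, 2)))), -1))), 189) = Mul(Mul(Rational(-1, 88), Pow(Add(-53, Mul(-100, I, Pow(10, Rational(1, 2)))), -1)), 189) = Mul(Rational(-189, 88), Pow(Add(-53, Mul(-100, I, Pow(10, Rational(1, 2)))), -1))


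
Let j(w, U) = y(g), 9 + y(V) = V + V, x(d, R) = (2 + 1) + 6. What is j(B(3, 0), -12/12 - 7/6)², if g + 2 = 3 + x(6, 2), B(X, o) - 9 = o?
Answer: 121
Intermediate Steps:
B(X, o) = 9 + o
x(d, R) = 9 (x(d, R) = 3 + 6 = 9)
g = 10 (g = -2 + (3 + 9) = -2 + 12 = 10)
y(V) = -9 + 2*V (y(V) = -9 + (V + V) = -9 + 2*V)
j(w, U) = 11 (j(w, U) = -9 + 2*10 = -9 + 20 = 11)
j(B(3, 0), -12/12 - 7/6)² = 11² = 121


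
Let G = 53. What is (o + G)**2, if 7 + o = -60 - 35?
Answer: 2401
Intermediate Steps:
o = -102 (o = -7 + (-60 - 35) = -7 - 95 = -102)
(o + G)**2 = (-102 + 53)**2 = (-49)**2 = 2401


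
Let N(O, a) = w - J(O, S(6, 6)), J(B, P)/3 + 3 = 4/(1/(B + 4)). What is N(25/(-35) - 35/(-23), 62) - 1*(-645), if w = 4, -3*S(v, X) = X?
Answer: 96650/161 ≈ 600.31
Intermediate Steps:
S(v, X) = -X/3
J(B, P) = 39 + 12*B (J(B, P) = -9 + 3*(4/(1/(B + 4))) = -9 + 3*(4/(1/(4 + B))) = -9 + 3*(4*(4 + B)) = -9 + 3*(16 + 4*B) = -9 + (48 + 12*B) = 39 + 12*B)
N(O, a) = -35 - 12*O (N(O, a) = 4 - (39 + 12*O) = 4 + (-39 - 12*O) = -35 - 12*O)
N(25/(-35) - 35/(-23), 62) - 1*(-645) = (-35 - 12*(25/(-35) - 35/(-23))) - 1*(-645) = (-35 - 12*(25*(-1/35) - 35*(-1/23))) + 645 = (-35 - 12*(-5/7 + 35/23)) + 645 = (-35 - 12*130/161) + 645 = (-35 - 1560/161) + 645 = -7195/161 + 645 = 96650/161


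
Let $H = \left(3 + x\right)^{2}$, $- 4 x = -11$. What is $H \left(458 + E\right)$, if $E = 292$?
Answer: $\frac{198375}{8} \approx 24797.0$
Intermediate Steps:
$x = \frac{11}{4}$ ($x = \left(- \frac{1}{4}\right) \left(-11\right) = \frac{11}{4} \approx 2.75$)
$H = \frac{529}{16}$ ($H = \left(3 + \frac{11}{4}\right)^{2} = \left(\frac{23}{4}\right)^{2} = \frac{529}{16} \approx 33.063$)
$H \left(458 + E\right) = \frac{529 \left(458 + 292\right)}{16} = \frac{529}{16} \cdot 750 = \frac{198375}{8}$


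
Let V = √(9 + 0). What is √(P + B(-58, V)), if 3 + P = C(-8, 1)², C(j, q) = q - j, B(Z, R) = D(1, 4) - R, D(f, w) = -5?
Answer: √70 ≈ 8.3666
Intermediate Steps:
V = 3 (V = √9 = 3)
B(Z, R) = -5 - R
P = 78 (P = -3 + (1 - 1*(-8))² = -3 + (1 + 8)² = -3 + 9² = -3 + 81 = 78)
√(P + B(-58, V)) = √(78 + (-5 - 1*3)) = √(78 + (-5 - 3)) = √(78 - 8) = √70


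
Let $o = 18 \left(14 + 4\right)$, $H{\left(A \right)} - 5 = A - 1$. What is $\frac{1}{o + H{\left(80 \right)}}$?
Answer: $\frac{1}{408} \approx 0.002451$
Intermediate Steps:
$H{\left(A \right)} = 4 + A$ ($H{\left(A \right)} = 5 + \left(A - 1\right) = 5 + \left(-1 + A\right) = 4 + A$)
$o = 324$ ($o = 18 \cdot 18 = 324$)
$\frac{1}{o + H{\left(80 \right)}} = \frac{1}{324 + \left(4 + 80\right)} = \frac{1}{324 + 84} = \frac{1}{408}$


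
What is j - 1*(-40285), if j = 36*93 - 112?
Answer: 43521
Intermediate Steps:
j = 3236 (j = 3348 - 112 = 3236)
j - 1*(-40285) = 3236 - 1*(-40285) = 3236 + 40285 = 43521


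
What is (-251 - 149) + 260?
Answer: -140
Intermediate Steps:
(-251 - 149) + 260 = -400 + 260 = -140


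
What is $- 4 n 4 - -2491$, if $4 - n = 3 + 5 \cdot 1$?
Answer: $2555$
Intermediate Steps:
$n = -4$ ($n = 4 - \left(3 + 5 \cdot 1\right) = 4 - \left(3 + 5\right) = 4 - 8 = -4$)
$- 4 n 4 - -2491 = \left(-4\right) \left(-4\right) 4 - -2491 = 16 \cdot 4 + 2491 = 64 + 2491 = 2555$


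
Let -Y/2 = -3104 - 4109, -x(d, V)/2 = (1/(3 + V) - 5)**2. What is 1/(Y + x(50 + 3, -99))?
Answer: 4608/66243647 ≈ 6.9561e-5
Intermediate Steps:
x(d, V) = -2*(-5 + 1/(3 + V))**2 (x(d, V) = -2*(1/(3 + V) - 5)**2 = -2*(-5 + 1/(3 + V))**2)
Y = 14426 (Y = -2*(-3104 - 4109) = -2*(-7213) = 14426)
1/(Y + x(50 + 3, -99)) = 1/(14426 - 2*(14 + 5*(-99))**2/(3 - 99)**2) = 1/(14426 - 2*(14 - 495)**2/(-96)**2) = 1/(14426 - 2*1/9216*(-481)**2) = 1/(14426 - 2*1/9216*231361) = 1/(14426 - 231361/4608) = 1/(66243647/4608) = 4608/66243647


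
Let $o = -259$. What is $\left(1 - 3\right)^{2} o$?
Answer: $-1036$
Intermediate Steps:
$\left(1 - 3\right)^{2} o = \left(1 - 3\right)^{2} \left(-259\right) = \left(-2\right)^{2} \left(-259\right) = 4 \left(-259\right) = -1036$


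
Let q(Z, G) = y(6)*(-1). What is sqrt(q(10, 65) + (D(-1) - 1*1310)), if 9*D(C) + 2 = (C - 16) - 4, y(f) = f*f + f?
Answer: I*sqrt(12191)/3 ≈ 36.804*I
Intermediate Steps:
y(f) = f + f**2 (y(f) = f**2 + f = f + f**2)
q(Z, G) = -42 (q(Z, G) = (6*(1 + 6))*(-1) = (6*7)*(-1) = 42*(-1) = -42)
D(C) = -22/9 + C/9 (D(C) = -2/9 + ((C - 16) - 4)/9 = -2/9 + ((-16 + C) - 4)/9 = -2/9 + (-20 + C)/9 = -2/9 + (-20/9 + C/9) = -22/9 + C/9)
sqrt(q(10, 65) + (D(-1) - 1*1310)) = sqrt(-42 + ((-22/9 + (1/9)*(-1)) - 1*1310)) = sqrt(-42 + ((-22/9 - 1/9) - 1310)) = sqrt(-42 + (-23/9 - 1310)) = sqrt(-42 - 11813/9) = sqrt(-12191/9) = I*sqrt(12191)/3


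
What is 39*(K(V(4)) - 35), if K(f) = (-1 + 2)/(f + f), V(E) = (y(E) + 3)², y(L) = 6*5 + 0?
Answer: -990977/726 ≈ -1365.0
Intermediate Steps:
y(L) = 30 (y(L) = 30 + 0 = 30)
V(E) = 1089 (V(E) = (30 + 3)² = 33² = 1089)
K(f) = 1/(2*f)
39*(K(V(4)) - 35) = 39*((½)/1089 - 35) = 39*((½)*(1/1089) - 35) = 39*(1/2178 - 35) = 39*(-76229/2178) = -990977/726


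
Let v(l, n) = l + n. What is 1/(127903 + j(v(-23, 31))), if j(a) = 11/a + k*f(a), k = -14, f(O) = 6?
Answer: 8/1022563 ≈ 7.8235e-6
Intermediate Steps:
j(a) = -84 + 11/a (j(a) = 11/a - 14*6 = 11/a - 84 = -84 + 11/a)
1/(127903 + j(v(-23, 31))) = 1/(127903 + (-84 + 11/(-23 + 31))) = 1/(127903 + (-84 + 11/8)) = 1/(127903 - 661/8) = 1/(1022563/8) = 8/1022563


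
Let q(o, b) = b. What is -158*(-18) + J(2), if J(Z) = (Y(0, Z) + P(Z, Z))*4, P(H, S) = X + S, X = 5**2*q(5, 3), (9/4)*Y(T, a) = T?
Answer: 3152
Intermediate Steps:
Y(T, a) = 4*T/9
X = 75 (X = 5**2*3 = 25*3 = 75)
P(H, S) = 75 + S
J(Z) = 300 + 4*Z (J(Z) = ((4/9)*0 + (75 + Z))*4 = (0 + (75 + Z))*4 = (75 + Z)*4 = 300 + 4*Z)
-158*(-18) + J(2) = -158*(-18) + (300 + 4*2) = 2844 + (300 + 8) = 2844 + 308 = 3152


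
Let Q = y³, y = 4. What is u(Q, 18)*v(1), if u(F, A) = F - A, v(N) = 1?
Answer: 46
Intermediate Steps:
Q = 64 (Q = 4³ = 64)
u(Q, 18)*v(1) = (64 - 1*18)*1 = (64 - 18)*1 = 46*1 = 46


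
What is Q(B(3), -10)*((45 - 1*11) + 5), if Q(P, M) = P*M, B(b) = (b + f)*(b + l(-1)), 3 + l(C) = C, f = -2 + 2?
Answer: 1170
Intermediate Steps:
f = 0
l(C) = -3 + C
B(b) = b*(-4 + b) (B(b) = (b + 0)*(b + (-3 - 1)) = b*(b - 4) = b*(-4 + b))
Q(P, M) = M*P
Q(B(3), -10)*((45 - 1*11) + 5) = (-30*(-4 + 3))*((45 - 1*11) + 5) = (-30*(-1))*((45 - 11) + 5) = (-10*(-3))*(34 + 5) = 30*39 = 1170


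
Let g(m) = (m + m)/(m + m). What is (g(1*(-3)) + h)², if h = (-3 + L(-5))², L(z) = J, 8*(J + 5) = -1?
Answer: 18395521/4096 ≈ 4491.1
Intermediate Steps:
J = -41/8 (J = -5 + (⅛)*(-1) = -5 - ⅛ = -41/8 ≈ -5.1250)
L(z) = -41/8
h = 4225/64 (h = (-3 - 41/8)² = (-65/8)² = 4225/64 ≈ 66.016)
g(m) = 1 (g(m) = (2*m)/((2*m)) = (2*m)*(1/(2*m)) = 1)
(g(1*(-3)) + h)² = (1 + 4225/64)² = (4289/64)² = 18395521/4096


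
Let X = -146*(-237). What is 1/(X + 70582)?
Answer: 1/105184 ≈ 9.5071e-6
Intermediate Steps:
X = 34602
1/(X + 70582) = 1/(34602 + 70582) = 1/105184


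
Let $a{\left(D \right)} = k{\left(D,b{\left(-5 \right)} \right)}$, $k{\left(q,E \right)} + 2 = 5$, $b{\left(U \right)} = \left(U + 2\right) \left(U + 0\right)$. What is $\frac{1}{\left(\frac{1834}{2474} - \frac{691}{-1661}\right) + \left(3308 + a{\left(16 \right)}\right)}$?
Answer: $\frac{2054657}{6805347231} \approx 0.00030192$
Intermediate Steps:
$b{\left(U \right)} = U \left(2 + U\right)$ ($b{\left(U \right)} = \left(2 + U\right) U = U \left(2 + U\right)$)
$k{\left(q,E \right)} = 3$ ($k{\left(q,E \right)} = -2 + 5 = 3$)
$a{\left(D \right)} = 3$
$\frac{1}{\left(\frac{1834}{2474} - \frac{691}{-1661}\right) + \left(3308 + a{\left(16 \right)}\right)} = \frac{1}{\left(\frac{1834}{2474} - \frac{691}{-1661}\right) + \left(3308 + 3\right)} = \frac{1}{\left(1834 \cdot \frac{1}{2474} - - \frac{691}{1661}\right) + 3311} = \frac{1}{\left(\frac{917}{1237} + \frac{691}{1661}\right) + 3311} = \frac{1}{\frac{2377904}{2054657} + 3311} = \frac{1}{\frac{6805347231}{2054657}} = \frac{2054657}{6805347231}$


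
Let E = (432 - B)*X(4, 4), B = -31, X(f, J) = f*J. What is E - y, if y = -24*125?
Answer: 10408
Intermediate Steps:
X(f, J) = J*f
E = 7408 (E = (432 - 1*(-31))*(4*4) = (432 + 31)*16 = 463*16 = 7408)
y = -3000
E - y = 7408 - 1*(-3000) = 7408 + 3000 = 10408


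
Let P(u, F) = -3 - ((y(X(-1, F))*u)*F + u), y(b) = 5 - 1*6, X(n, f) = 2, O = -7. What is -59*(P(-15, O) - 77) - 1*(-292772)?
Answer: 290412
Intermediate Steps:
y(b) = -1 (y(b) = 5 - 6 = -1)
P(u, F) = -3 - u + F*u (P(u, F) = -3 - ((-u)*F + u) = -3 - (-F*u + u) = -3 - (u - F*u) = -3 + (-u + F*u) = -3 - u + F*u)
-59*(P(-15, O) - 77) - 1*(-292772) = -59*((-3 - 1*(-15) - 7*(-15)) - 77) - 1*(-292772) = -59*((-3 + 15 + 105) - 77) + 292772 = -59*(117 - 77) + 292772 = -59*40 + 292772 = -2360 + 292772 = 290412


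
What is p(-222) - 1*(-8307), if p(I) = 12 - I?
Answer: 8541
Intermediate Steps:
p(-222) - 1*(-8307) = (12 - 1*(-222)) - 1*(-8307) = (12 + 222) + 8307 = 234 + 8307 = 8541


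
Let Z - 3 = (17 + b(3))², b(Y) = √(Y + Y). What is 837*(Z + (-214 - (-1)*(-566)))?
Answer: -403434 + 28458*√6 ≈ -3.3373e+5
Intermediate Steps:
b(Y) = √2*√Y (b(Y) = √(2*Y) = √2*√Y)
Z = 3 + (17 + √6)² (Z = 3 + (17 + √2*√3)² = 3 + (17 + √6)² ≈ 381.28)
837*(Z + (-214 - (-1)*(-566))) = 837*((298 + 34*√6) + (-214 - (-1)*(-566))) = 837*((298 + 34*√6) + (-214 - 1*566)) = 837*((298 + 34*√6) + (-214 - 566)) = 837*((298 + 34*√6) - 780) = 837*(-482 + 34*√6) = -403434 + 28458*√6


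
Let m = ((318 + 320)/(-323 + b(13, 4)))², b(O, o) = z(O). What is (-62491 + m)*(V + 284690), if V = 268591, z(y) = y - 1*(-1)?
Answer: -1100346095814229/31827 ≈ -3.4573e+10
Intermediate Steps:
z(y) = 1 + y (z(y) = y + 1 = 1 + y)
b(O, o) = 1 + O
m = 407044/95481 (m = ((318 + 320)/(-323 + (1 + 13)))² = (638/(-323 + 14))² = (638/(-309))² = (638*(-1/309))² = (-638/309)² = 407044/95481 ≈ 4.2631)
(-62491 + m)*(V + 284690) = (-62491 + 407044/95481)*(268591 + 284690) = -5966296127/95481*553281 = -1100346095814229/31827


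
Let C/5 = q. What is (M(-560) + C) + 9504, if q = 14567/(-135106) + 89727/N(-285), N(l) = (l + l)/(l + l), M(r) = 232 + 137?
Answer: 61947109013/135106 ≈ 4.5851e+5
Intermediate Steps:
M(r) = 369
N(l) = 1 (N(l) = (2*l)/((2*l)) = (2*l)*(1/(2*l)) = 1)
q = 12122641495/135106 (q = 14567/(-135106) + 89727/1 = 14567*(-1/135106) + 89727*1 = -14567/135106 + 89727 = 12122641495/135106 ≈ 89727.)
C = 60613207475/135106 (C = 5*(12122641495/135106) = 60613207475/135106 ≈ 4.4863e+5)
(M(-560) + C) + 9504 = (369 + 60613207475/135106) + 9504 = 60663061589/135106 + 9504 = 61947109013/135106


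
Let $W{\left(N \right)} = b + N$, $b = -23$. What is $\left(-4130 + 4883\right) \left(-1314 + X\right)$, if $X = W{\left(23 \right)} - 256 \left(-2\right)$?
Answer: $-603906$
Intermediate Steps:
$W{\left(N \right)} = -23 + N$
$X = 512$ ($X = \left(-23 + 23\right) - 256 \left(-2\right) = 0 - -512 = 0 + 512 = 512$)
$\left(-4130 + 4883\right) \left(-1314 + X\right) = \left(-4130 + 4883\right) \left(-1314 + 512\right) = 753 \left(-802\right) = -603906$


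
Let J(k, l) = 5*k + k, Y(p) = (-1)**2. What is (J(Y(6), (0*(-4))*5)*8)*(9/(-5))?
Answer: -432/5 ≈ -86.400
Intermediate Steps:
Y(p) = 1
J(k, l) = 6*k
(J(Y(6), (0*(-4))*5)*8)*(9/(-5)) = ((6*1)*8)*(9/(-5)) = (6*8)*(9*(-1/5)) = 48*(-9/5) = -432/5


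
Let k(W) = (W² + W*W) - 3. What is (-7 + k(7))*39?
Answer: 3432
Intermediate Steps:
k(W) = -3 + 2*W² (k(W) = (W² + W²) - 3 = 2*W² - 3 = -3 + 2*W²)
(-7 + k(7))*39 = (-7 + (-3 + 2*7²))*39 = (-7 + (-3 + 2*49))*39 = (-7 + (-3 + 98))*39 = (-7 + 95)*39 = 88*39 = 3432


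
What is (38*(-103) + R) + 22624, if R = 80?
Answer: 18790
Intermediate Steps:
(38*(-103) + R) + 22624 = (38*(-103) + 80) + 22624 = (-3914 + 80) + 22624 = -3834 + 22624 = 18790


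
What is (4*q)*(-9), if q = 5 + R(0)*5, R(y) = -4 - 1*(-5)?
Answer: -360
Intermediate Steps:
R(y) = 1 (R(y) = -4 + 5 = 1)
q = 10 (q = 5 + 1*5 = 5 + 5 = 10)
(4*q)*(-9) = (4*10)*(-9) = 40*(-9) = -360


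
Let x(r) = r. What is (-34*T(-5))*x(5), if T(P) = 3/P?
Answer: 102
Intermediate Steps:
(-34*T(-5))*x(5) = -102/(-5)*5 = -102*(-1)/5*5 = -34*(-3/5)*5 = (102/5)*5 = 102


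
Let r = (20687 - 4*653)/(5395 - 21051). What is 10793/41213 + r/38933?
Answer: 6577966848089/25120767933224 ≈ 0.26185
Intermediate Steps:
r = -18075/15656 (r = (20687 - 2612)/(-15656) = 18075*(-1/15656) = -18075/15656 ≈ -1.1545)
10793/41213 + r/38933 = 10793/41213 - 18075/15656/38933 = 10793*(1/41213) - 18075/15656*1/38933 = 10793/41213 - 18075/609535048 = 6577966848089/25120767933224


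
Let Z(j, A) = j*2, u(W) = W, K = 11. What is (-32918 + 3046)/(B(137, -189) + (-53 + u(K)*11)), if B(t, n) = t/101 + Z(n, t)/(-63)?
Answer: -3017072/7611 ≈ -396.41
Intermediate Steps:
Z(j, A) = 2*j
B(t, n) = -2*n/63 + t/101 (B(t, n) = t/101 + (2*n)/(-63) = t*(1/101) + (2*n)*(-1/63) = t/101 - 2*n/63 = -2*n/63 + t/101)
(-32918 + 3046)/(B(137, -189) + (-53 + u(K)*11)) = (-32918 + 3046)/((-2/63*(-189) + (1/101)*137) + (-53 + 11*11)) = -29872/((6 + 137/101) + (-53 + 121)) = -29872/(743/101 + 68) = -29872/7611/101 = -29872*101/7611 = -3017072/7611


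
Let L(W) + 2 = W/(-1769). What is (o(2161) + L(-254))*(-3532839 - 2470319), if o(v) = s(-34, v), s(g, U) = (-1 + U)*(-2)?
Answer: 45896328059512/1769 ≈ 2.5945e+10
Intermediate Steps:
L(W) = -2 - W/1769 (L(W) = -2 + W/(-1769) = -2 + W*(-1/1769) = -2 - W/1769)
s(g, U) = 2 - 2*U
o(v) = 2 - 2*v
(o(2161) + L(-254))*(-3532839 - 2470319) = ((2 - 2*2161) + (-2 - 1/1769*(-254)))*(-3532839 - 2470319) = ((2 - 4322) + (-2 + 254/1769))*(-6003158) = (-4320 - 3284/1769)*(-6003158) = -7645364/1769*(-6003158) = 45896328059512/1769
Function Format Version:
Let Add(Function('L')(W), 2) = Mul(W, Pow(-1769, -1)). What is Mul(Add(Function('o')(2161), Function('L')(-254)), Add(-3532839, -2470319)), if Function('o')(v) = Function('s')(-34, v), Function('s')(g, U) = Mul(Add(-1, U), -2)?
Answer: Rational(45896328059512, 1769) ≈ 2.5945e+10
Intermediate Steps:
Function('L')(W) = Add(-2, Mul(Rational(-1, 1769), W)) (Function('L')(W) = Add(-2, Mul(W, Pow(-1769, -1))) = Add(-2, Mul(W, Rational(-1, 1769))) = Add(-2, Mul(Rational(-1, 1769), W)))
Function('s')(g, U) = Add(2, Mul(-2, U))
Function('o')(v) = Add(2, Mul(-2, v))
Mul(Add(Function('o')(2161), Function('L')(-254)), Add(-3532839, -2470319)) = Mul(Add(Add(2, Mul(-2, 2161)), Add(-2, Mul(Rational(-1, 1769), -254))), Add(-3532839, -2470319)) = Mul(Add(Add(2, -4322), Add(-2, Rational(254, 1769))), -6003158) = Mul(Add(-4320, Rational(-3284, 1769)), -6003158) = Mul(Rational(-7645364, 1769), -6003158) = Rational(45896328059512, 1769)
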